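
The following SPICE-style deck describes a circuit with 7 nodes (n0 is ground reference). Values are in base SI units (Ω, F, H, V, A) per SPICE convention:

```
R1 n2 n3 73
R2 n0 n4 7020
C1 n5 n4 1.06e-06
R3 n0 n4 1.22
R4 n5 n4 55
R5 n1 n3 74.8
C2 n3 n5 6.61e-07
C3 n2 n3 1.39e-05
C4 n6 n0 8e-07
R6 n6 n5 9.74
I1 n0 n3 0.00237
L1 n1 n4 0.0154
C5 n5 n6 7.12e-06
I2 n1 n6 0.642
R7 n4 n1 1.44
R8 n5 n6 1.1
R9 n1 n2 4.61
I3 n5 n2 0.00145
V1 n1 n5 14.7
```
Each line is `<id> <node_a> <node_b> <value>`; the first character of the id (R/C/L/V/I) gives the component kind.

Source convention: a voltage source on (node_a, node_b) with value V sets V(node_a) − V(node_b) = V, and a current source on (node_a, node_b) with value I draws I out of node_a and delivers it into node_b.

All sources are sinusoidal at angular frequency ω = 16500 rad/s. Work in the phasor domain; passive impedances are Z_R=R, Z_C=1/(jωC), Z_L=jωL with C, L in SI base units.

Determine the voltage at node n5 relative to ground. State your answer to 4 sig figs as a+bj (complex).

MNA unknowns: 6 node voltages V₁..V_6 plus 1 source current (V1)
R1: Y=0.01370+0.000j on G[2,3]
R2: Y=0.0001425+0.000j on G[0,4]
C1: Y=0.000+0.01749j on G[5,4]
R3: Y=0.8197+0.000j on G[0,4]
R4: Y=0.01818+0.000j on G[5,4]
R5: Y=0.01337+0.000j on G[1,3]
C2: Y=0.000+0.01091j on G[3,5]
C3: Y=0.000+0.2294j on G[2,3]
C4: Y=0.000+0.01320j on G[6,0]
R6: Y=0.1027+0.000j on G[6,5]
I1: z[0]−=0.00237, z[3]+=0.00237
L1: Y=0.000-0.003935j on G[1,4]
C5: Y=0.000+0.1175j on G[5,6]
I2: z[1]−=0.642, z[6]+=0.642
R7: Y=0.6944+0.000j on G[4,1]
R8: Y=0.9091+0.000j on G[5,6]
R9: Y=0.2169+0.000j on G[1,2]
I3: z[5]−=0.00145, z[2]+=0.00145
V1: row V1−V5=14.7, i_V1 at 1,5
solve → V1=0.4248+0.8245j, V2=0.4439+0.1599j, V3=-0.1817+0.1108j, V4=0.01780+0.2192j, V5=-14.28+0.8245j, V6=-13.62+0.9257j
aux → i_V1=-0.9310-0.5724j

-14.28+0.8245j V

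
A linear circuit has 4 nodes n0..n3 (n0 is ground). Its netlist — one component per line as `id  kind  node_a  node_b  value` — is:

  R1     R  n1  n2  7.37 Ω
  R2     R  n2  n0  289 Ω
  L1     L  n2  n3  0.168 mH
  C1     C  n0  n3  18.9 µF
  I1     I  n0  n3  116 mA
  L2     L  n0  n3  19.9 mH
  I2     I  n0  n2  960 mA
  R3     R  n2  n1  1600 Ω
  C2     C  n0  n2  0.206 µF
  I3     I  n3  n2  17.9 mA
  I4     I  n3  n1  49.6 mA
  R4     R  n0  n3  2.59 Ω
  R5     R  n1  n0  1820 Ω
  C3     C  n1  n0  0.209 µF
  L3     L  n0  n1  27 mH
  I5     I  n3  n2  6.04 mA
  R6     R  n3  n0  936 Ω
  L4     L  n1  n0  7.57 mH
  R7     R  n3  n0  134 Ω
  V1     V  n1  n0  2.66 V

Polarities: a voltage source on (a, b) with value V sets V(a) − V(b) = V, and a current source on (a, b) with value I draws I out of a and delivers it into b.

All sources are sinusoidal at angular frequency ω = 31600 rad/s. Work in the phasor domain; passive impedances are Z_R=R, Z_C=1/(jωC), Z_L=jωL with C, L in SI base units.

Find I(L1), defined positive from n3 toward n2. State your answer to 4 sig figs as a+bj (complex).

-0.9633+0.5141j A

Apply KCL at each of the 3 non-ground nodes and solve the resulting linear system.
Node n1: branches {R1, R3, I4, R5, C3, L3, L4, V1} → V_1 = 2.660+0.000j
Node n2: branches {R1, R2, L1, I2, R3, C2, I3, I5} → V_2 = 2.907+3.543j
Node n3: branches {L1, C1, I1, L2, I3, I4, R4, I5, R6, R7} → V_3 = 0.1776-1.571j
Source currents: i(V1)=0.08181+0.4796j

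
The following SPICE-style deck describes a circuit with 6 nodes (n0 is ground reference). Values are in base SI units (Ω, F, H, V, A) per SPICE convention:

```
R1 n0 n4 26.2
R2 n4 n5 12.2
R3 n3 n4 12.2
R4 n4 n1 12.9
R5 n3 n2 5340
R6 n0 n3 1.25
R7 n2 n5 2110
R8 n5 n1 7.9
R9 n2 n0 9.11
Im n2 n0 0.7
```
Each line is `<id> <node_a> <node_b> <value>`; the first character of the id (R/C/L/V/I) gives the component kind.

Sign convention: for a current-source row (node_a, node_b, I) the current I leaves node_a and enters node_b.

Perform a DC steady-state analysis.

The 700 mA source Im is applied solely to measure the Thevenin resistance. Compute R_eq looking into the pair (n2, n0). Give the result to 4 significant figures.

R_eq = 9.056 Ω

MNA unknowns: 5 node voltages V₁..V_5
R1: Y=0.03817 on G[0,4]
R2: Y=0.08197 on G[4,5]
R3: Y=0.08197 on G[3,4]
R4: Y=0.07752 on G[4,1]
R5: Y=0.0001873 on G[3,2]
R6: Y=0.8000 on G[0,3]
R7: Y=0.0004739 on G[2,5]
R8: Y=0.1266 on G[5,1]
R9: Y=0.1098 on G[2,0]
Im: z[2]−=0.7, z[0]+=0.7
solve → V1=-0.04168, V2=-6.339, V3=-0.003898, V4=-0.02747, V5=-0.05039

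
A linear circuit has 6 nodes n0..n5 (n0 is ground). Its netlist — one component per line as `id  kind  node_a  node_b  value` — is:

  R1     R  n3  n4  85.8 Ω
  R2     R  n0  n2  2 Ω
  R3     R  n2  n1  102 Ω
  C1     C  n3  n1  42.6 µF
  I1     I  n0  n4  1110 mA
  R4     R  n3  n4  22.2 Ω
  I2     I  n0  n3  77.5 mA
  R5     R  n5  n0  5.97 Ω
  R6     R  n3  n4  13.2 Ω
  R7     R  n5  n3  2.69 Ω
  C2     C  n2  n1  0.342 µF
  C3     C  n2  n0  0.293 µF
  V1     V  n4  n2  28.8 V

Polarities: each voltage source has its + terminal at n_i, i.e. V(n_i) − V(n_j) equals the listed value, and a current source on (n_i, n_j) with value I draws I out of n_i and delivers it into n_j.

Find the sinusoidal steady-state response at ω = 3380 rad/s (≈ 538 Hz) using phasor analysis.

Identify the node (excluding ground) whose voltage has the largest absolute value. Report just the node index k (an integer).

4

Apply KCL at each of the 5 non-ground nodes and solve the resulting linear system.
Node n1: branches {R3, C1, C2} → V_1 = 14.38+0.9439j
Node n2: branches {R2, R3, C2, C3, V1} → V_2 = -0.9892+0.02396j
Node n3: branches {R1, C1, R4, I2, R6, R7} → V_3 = 14.57-0.09524j
Node n4: branches {R1, I1, R4, R6, V1} → V_4 = 27.81+0.02396j
Node n5: branches {R5, R7} → V_5 = 10.04-0.06566j
Source currents: i(V1)=-0.6442-0.01579j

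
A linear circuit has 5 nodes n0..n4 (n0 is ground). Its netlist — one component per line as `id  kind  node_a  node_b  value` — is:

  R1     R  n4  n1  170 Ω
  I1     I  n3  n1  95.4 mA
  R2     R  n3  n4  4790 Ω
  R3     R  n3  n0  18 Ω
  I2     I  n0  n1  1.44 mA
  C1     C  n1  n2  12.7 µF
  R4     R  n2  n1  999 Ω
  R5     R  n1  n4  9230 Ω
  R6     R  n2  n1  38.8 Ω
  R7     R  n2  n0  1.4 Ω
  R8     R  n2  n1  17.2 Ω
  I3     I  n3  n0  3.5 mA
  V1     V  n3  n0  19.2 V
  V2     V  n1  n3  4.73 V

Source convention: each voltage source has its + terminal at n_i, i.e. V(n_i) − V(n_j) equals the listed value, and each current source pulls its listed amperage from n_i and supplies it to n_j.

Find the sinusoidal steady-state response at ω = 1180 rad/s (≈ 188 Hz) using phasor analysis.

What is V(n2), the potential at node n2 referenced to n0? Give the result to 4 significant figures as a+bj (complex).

2.550+0.4009j V

MNA unknowns: 4 node voltages V₁..V_4 plus 2 source currents (V1, V2)
R1: Y=0.005882+0.000j on G[4,1]
I1: z[3]−=0.0954, z[1]+=0.0954
R2: Y=0.0002088+0.000j on G[3,4]
R3: Y=0.05556+0.000j on G[3,0]
I2: z[0]−=0.00144, z[1]+=0.00144
C1: Y=0.000+0.01499j on G[1,2]
R4: Y=0.001001+0.000j on G[2,1]
R5: Y=0.0001083+0.000j on G[1,4]
R6: Y=0.02577+0.000j on G[2,1]
R7: Y=0.7143+0.000j on G[2,0]
R8: Y=0.05814+0.000j on G[2,1]
I3: z[3]−=0.0035, z[0]+=0.0035
V1: row V3−V0=19.2, i_V1 at 3,0
V2: row V1−V3=4.73, i_V2 at 1,3
solve → V1=23.93+0.000j, V2=2.550+0.4009j, V3=19.20+0.000j, V4=23.77+0.000j
aux → i_V1=-2.890-0.2864j, i_V2=-1.726-0.2864j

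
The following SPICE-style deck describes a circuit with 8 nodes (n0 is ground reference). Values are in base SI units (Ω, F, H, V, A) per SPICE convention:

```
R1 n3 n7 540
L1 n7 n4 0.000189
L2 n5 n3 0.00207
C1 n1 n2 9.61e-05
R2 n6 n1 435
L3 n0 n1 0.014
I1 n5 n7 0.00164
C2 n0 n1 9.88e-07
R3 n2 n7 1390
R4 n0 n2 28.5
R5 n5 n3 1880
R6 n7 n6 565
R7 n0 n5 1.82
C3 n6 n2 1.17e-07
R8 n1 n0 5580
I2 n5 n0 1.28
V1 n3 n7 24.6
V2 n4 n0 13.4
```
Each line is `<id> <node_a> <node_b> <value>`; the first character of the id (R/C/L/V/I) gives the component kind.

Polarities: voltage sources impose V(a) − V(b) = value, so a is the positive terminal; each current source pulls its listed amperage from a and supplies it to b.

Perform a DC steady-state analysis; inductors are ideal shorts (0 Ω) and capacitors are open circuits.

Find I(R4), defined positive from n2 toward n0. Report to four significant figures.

Element admittances at DC:
  Y(R1) = 0.001852 S between n3,n7
  L1: short n7↔n4 (DC inductor)
  L2: short n5↔n3 (DC inductor)
  Y(C1) = 0.000 S between n1,n2
  Y(R2) = 0.002299 S between n6,n1
  L3: short n0↔n1 (DC inductor)
  I1: injects 0.00164 A into n7 (from n5)
  Y(C2) = 0.000 S between n0,n1
  Y(R3) = 0.0007194 S between n2,n7
  Y(R4) = 0.03509 S between n0,n2
  Y(R5) = 0.0005319 S between n5,n3
  Y(R6) = 0.001770 S between n7,n6
  Y(R7) = 0.5495 S between n0,n5
  Y(C3) = 0.000 S between n6,n2
  Y(R8) = 0.0001792 S between n1,n0
  I2: injects 1.28 A into n0 (from n5)
  V1: constraint V(n3)−V(n7) = 24.6
  V2: constraint V(n4)−V(n0) = 13.4
Assemble and solve the 12×12 MNA system:
  V(n1)=0.000  V(n2)=0.2692  V(n3)=38.00  V(n4)=13.40  V(n5)=38.00  V(n6)=5.829  V(n7)=13.40
  i(L1)=-22.18  i(L2)=-22.16  i(L3)=-0.01340  i(V1)=-22.21  i(V2)=-22.18

0.009447 A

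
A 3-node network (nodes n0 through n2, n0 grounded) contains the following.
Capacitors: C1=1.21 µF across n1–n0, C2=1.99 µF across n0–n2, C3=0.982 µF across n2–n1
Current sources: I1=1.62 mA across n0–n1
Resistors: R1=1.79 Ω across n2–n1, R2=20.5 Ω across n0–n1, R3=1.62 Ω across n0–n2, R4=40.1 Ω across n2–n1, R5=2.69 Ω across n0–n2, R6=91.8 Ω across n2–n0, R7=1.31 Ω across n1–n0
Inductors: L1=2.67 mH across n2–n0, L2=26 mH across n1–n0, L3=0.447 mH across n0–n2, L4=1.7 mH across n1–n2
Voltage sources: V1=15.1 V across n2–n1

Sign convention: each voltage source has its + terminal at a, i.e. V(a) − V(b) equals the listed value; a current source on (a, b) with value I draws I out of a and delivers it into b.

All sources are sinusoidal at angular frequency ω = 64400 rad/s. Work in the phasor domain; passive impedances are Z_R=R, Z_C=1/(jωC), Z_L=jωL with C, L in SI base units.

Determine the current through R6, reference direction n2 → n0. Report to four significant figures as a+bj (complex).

0.07376+0.0003060j A

Element admittances at ω=64400 rad/s:
  Y(C1) = 0.000+0.07792j S between n1,n0
  I1: injects 0.00162 A into n1 (from n0)
  Y(R1) = 0.5587+0.000j S between n2,n1
  Y(R2) = 0.04878+0.000j S between n0,n1
  Y(L1) = 0.000-0.005816j S between n2,n0
  Y(C2) = 0.000+0.1282j S between n0,n2
  Y(C3) = 0.000+0.06324j S between n2,n1
  Y(L2) = 0.000-0.0005972j S between n1,n0
  Y(R3) = 0.6173+0.000j S between n0,n2
  Y(R4) = 0.02494+0.000j S between n2,n1
  Y(R5) = 0.3717+0.000j S between n0,n2
  Y(L3) = 0.000-0.03474j S between n0,n2
  Y(R6) = 0.01089+0.000j S between n2,n0
  Y(R7) = 0.7634+0.000j S between n1,n0
  Y(L4) = 0.000-0.009134j S between n1,n2
  V1: constraint V(n2)−V(n1) = 15.1
Assemble and solve the 3×3 MNA system:
  V(n1)=-8.329+0.02809j  V(n2)=6.771+0.02809j
  i(V1)=-15.58-1.438j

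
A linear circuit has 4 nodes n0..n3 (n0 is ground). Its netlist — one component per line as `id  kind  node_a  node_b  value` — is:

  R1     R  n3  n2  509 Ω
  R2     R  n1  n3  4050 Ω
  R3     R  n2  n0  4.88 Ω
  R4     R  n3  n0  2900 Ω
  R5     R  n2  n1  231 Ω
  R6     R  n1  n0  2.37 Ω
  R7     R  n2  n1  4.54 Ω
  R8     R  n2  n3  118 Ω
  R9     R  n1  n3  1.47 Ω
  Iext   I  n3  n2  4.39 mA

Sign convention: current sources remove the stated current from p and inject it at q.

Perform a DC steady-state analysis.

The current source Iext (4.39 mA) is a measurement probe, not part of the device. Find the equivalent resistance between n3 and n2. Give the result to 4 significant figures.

Element admittances at DC:
  Y(R1) = 0.001965 S between n3,n2
  Y(R2) = 0.0002469 S between n1,n3
  Y(R3) = 0.2049 S between n2,n0
  Y(R4) = 0.0003448 S between n3,n0
  Y(R5) = 0.004329 S between n2,n1
  Y(R6) = 0.4219 S between n1,n0
  Y(R7) = 0.2203 S between n2,n1
  Y(R8) = 0.008475 S between n2,n3
  Y(R9) = 0.6803 S between n1,n3
  Iext: injects 0.00439 A into n2 (from n3)
Assemble and solve the 3×3 MNA system:
  V(n1)=-0.003785  V(n2)=0.007810  V(n3)=-0.009958

R_eq = 4.047 Ω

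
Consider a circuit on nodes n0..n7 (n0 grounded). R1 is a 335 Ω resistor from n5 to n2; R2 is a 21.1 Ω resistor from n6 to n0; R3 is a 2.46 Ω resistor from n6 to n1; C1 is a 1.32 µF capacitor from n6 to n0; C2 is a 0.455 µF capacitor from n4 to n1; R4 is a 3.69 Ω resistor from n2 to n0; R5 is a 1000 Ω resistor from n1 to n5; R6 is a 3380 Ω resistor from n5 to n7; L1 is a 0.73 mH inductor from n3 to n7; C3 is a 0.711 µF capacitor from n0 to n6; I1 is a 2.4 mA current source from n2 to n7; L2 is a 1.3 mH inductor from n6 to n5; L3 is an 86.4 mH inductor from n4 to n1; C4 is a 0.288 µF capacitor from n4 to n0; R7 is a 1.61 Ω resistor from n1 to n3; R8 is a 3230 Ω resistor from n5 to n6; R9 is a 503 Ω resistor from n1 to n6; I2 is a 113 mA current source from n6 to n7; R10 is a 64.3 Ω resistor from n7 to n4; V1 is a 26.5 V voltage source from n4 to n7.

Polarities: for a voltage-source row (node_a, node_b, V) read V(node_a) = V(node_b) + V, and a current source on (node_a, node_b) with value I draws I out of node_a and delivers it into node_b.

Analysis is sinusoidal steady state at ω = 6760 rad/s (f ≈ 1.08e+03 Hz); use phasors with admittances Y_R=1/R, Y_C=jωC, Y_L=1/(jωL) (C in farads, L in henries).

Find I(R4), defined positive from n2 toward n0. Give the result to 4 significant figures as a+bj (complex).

-0.003174-0.002869j A

Apply KCL at each of the 7 non-ground nodes and solve the resulting linear system.
Node n1: branches {R3, C2, R5, L3, R7, R9} → V_1 = 0.03129-1.113j
Node n2: branches {R1, R4, I1} → V_2 = -0.01171-0.01059j
Node n3: branches {L1, R7} → V_3 = 0.2154-1.258j
Node n4: branches {C2, L3, C4, R10, V1} → V_4 = 27.16-0.6936j
Node n5: branches {R1, R5, R6, L2, R8} → V_5 = -0.2712-0.9718j
Node n6: branches {R2, R3, C1, C3, L2, R8, R9, I2} → V_6 = -0.2465-0.9837j
Node n7: branches {R6, L1, I1, I2, R10, V1} → V_7 = 0.6593-0.6936j
Source currents: i(V1)=-0.4129-0.08987j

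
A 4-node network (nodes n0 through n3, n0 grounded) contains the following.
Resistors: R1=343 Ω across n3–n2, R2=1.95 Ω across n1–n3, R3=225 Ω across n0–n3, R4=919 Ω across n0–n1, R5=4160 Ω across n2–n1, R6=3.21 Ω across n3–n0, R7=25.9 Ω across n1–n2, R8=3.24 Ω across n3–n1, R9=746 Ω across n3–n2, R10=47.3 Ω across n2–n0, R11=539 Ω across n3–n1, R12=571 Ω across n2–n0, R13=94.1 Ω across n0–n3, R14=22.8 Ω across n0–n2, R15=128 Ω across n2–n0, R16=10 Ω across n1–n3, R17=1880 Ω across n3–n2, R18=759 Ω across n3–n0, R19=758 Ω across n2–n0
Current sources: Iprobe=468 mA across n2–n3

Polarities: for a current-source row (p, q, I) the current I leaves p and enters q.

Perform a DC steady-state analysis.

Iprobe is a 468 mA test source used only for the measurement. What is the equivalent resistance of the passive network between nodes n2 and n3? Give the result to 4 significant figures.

R_eq = 9.642 Ω

Element admittances at DC:
  Y(R1) = 0.002915 S between n3,n2
  Y(R2) = 0.5128 S between n1,n3
  Y(R3) = 0.004444 S between n0,n3
  Y(R4) = 0.001088 S between n0,n1
  Y(R5) = 0.0002404 S between n2,n1
  Y(R6) = 0.3115 S between n3,n0
  Y(R7) = 0.03861 S between n1,n2
  Y(R8) = 0.3086 S between n3,n1
  Y(R9) = 0.001340 S between n3,n2
  Y(R10) = 0.02114 S between n2,n0
  Y(R11) = 0.001855 S between n3,n1
  Y(R12) = 0.001751 S between n2,n0
  Y(R13) = 0.01063 S between n0,n3
  Y(R14) = 0.04386 S between n0,n2
  Y(R15) = 0.007812 S between n2,n0
  Y(R16) = 0.1000 S between n1,n3
  Y(R17) = 0.0005319 S between n3,n2
  Y(R18) = 0.001318 S between n3,n0
  Y(R19) = 0.001319 S between n2,n0
  Iprobe: injects 0.468 A into n3 (from n2)
Assemble and solve the 3×3 MNA system:
  V(n1)=0.6632  V(n2)=-3.666  V(n3)=0.8462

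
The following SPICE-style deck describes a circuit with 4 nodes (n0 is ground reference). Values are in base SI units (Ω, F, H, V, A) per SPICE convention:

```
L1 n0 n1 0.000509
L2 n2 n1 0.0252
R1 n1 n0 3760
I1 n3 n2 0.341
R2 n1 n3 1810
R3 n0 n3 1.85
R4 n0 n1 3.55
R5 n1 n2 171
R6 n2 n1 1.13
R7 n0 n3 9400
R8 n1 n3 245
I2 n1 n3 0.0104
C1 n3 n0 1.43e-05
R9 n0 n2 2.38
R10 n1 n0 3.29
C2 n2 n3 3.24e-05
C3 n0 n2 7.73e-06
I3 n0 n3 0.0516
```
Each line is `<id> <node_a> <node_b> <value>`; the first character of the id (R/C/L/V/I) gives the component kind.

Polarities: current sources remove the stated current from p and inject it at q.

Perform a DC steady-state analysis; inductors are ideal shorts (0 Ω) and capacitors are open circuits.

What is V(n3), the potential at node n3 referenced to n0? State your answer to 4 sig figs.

Apply KCL at each of the 3 non-ground nodes and solve the resulting linear system.
Node n1: branches {L1, L2, R1, R2, R4, R5, R6, R8, I2, R10} → V_1 = 0.000
Node n2: branches {L2, I1, R5, R6, R9, C2, C3} → V_2 = 0.000
Node n3: branches {I1, R2, R3, R7, R8, I2, C1, C2, I3} → V_3 = -0.5117
Source currents: i(L1)=-0.3282, i(L2)=0.3410

-0.5117 V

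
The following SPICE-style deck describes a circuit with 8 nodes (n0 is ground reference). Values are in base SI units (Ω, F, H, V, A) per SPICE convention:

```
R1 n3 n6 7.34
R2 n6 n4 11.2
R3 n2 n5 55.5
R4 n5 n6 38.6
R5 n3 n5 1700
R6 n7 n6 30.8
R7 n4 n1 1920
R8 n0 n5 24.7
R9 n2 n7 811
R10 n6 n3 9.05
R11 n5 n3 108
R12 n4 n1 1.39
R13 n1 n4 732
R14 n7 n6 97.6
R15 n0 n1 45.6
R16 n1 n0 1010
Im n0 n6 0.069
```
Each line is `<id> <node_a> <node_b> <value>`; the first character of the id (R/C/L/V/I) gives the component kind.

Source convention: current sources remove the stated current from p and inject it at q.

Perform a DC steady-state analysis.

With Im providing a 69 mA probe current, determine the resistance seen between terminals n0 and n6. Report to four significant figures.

R_eq = 27.04 Ω

MNA unknowns: 7 node voltages V₁..V_7
R1: Y=0.1362 on G[3,6]
R2: Y=0.08929 on G[6,4]
R3: Y=0.01802 on G[2,5]
R4: Y=0.02591 on G[5,6]
R5: Y=0.0005882 on G[3,5]
R6: Y=0.03247 on G[7,6]
R7: Y=0.0005208 on G[4,1]
R8: Y=0.04049 on G[0,5]
R9: Y=0.001233 on G[2,7]
R10: Y=0.1105 on G[6,3]
R11: Y=0.009259 on G[5,3]
R12: Y=0.7194 on G[4,1]
R13: Y=0.001366 on G[1,4]
R14: Y=0.01025 on G[7,6]
R15: Y=0.02193 on G[0,1]
R16: Y=0.0009901 on G[1,0]
Im: z[0]−=0.069, z[6]+=0.069
solve → V1=1.448, V2=0.9457, V3=1.828, V4=1.494, V5=0.8846, V6=1.866, V7=1.840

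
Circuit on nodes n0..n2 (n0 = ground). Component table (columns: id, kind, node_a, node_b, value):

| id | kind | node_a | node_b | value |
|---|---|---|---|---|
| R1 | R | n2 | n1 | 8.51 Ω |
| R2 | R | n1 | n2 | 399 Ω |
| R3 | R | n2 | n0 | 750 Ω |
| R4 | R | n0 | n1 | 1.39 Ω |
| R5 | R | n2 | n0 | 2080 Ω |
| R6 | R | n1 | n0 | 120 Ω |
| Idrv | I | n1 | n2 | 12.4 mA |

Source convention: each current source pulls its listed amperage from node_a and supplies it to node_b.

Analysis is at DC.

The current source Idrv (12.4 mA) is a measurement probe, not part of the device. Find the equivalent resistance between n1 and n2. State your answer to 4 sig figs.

MNA unknowns: 2 node voltages V₁..V_2
R1: Y=0.1175 on G[2,1]
R2: Y=0.002506 on G[1,2]
R3: Y=0.001333 on G[2,0]
R4: Y=0.7194 on G[0,1]
R5: Y=0.0004808 on G[2,0]
R6: Y=0.008333 on G[1,0]
Idrv: z[1]−=0.0124, z[2]+=0.0124
solve → V1=-0.0002531, V2=0.1015

R_eq = 8.209 Ω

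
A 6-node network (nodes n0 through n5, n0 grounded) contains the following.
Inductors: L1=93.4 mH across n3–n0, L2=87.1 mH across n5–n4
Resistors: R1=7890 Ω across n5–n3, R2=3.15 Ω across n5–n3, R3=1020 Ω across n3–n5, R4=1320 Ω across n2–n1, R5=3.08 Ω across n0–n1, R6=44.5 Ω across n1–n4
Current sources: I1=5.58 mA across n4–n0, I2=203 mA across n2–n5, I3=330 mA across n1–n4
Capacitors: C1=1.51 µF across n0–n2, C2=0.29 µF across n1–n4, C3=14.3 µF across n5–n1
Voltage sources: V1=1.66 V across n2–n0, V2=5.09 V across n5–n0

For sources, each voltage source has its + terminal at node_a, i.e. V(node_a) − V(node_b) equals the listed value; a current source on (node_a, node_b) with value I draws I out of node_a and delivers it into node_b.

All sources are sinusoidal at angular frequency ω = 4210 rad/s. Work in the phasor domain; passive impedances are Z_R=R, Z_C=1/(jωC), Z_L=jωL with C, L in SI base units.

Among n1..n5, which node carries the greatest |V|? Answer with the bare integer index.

MNA unknowns: 5 node voltages V₁..V_5 plus 2 source currents (V1, V2)
L1: Y=0.000-0.002543j on G[3,0]
R1: Y=0.0001267+0.000j on G[5,3]
I1: z[4]−=0.00558, z[0]+=0.00558
I2: z[2]−=0.203, z[5]+=0.203
R2: Y=0.3175+0.000j on G[5,3]
R3: Y=0.0009804+0.000j on G[3,5]
R4: Y=0.0007576+0.000j on G[2,1]
C1: Y=0.000+0.006357j on G[0,2]
C2: Y=0.000+0.001221j on G[1,4]
I3: z[1]−=0.33, z[4]+=0.33
R5: Y=0.3247+0.000j on G[0,1]
R6: Y=0.02247+0.000j on G[1,4]
C3: Y=0.000+0.06020j on G[5,1]
L2: Y=0.000-0.002727j on G[5,4]
V1: row V2−V0=1.66, i_V1 at 2,0
V2: row V5−V0=5.09, i_V2 at 5,0
solve → V1=0.1587+0.9907j, V2=1.660+0.000j, V3=5.090+0.04063j, V4=14.45+1.350j, V5=5.090+0.000j
aux → i_V1=-0.2041-0.009802j, i_V2=0.1469-0.3095j

4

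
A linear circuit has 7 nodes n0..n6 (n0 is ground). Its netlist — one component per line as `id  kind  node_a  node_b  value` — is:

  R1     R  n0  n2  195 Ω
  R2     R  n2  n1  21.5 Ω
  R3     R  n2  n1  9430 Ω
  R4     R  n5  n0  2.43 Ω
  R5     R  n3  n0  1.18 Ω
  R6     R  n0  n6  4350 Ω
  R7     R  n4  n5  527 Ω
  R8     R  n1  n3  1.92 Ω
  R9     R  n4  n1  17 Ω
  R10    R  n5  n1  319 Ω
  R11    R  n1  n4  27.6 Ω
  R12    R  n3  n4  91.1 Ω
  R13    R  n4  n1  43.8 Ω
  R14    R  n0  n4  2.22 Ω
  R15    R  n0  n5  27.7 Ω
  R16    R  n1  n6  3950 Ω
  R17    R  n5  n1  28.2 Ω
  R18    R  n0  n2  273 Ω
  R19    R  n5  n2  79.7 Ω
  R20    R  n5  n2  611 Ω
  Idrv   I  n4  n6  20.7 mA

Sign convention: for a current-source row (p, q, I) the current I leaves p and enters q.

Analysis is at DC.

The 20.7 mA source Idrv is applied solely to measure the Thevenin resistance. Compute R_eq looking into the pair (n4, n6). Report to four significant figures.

Apply KCL at each of the 6 non-ground nodes and solve the resulting linear system.
Node n1: branches {R2, R3, R8, R9, R10, R11, R13, R16, R17} → V_1 = 0.01394
Node n2: branches {R1, R2, R3, R18, R19, R20} → V_2 = 0.009589
Node n3: branches {R5, R8, R12} → V_3 = 0.005005
Node n4: branches {R7, R9, R11, R12, R13, R14, Idrv} → V_4 = -0.03269
Node n5: branches {R4, R7, R10, R15, R17, R19, R20} → V_5 = 0.001219
Node n6: branches {R6, R16, Idrv} → V_6 = 42.86

R_eq = 2072. Ω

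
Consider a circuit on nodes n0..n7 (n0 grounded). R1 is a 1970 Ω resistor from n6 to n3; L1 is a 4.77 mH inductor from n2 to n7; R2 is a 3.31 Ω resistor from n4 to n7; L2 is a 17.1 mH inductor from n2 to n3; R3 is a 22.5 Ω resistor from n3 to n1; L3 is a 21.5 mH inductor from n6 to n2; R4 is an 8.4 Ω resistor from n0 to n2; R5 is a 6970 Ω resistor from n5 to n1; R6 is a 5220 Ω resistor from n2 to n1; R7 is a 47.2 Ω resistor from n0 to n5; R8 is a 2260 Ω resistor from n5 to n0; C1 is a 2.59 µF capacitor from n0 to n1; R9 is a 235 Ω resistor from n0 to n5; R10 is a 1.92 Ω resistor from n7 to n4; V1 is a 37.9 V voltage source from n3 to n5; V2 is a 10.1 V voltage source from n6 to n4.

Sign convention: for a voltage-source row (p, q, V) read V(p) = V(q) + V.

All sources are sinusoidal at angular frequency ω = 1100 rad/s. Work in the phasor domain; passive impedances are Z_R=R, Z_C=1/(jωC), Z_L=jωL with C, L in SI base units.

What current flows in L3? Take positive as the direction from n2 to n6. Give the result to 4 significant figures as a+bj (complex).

-0.01469+0.3477j A

Element admittances at ω=1100 rad/s:
  Y(R1) = 0.0005076+0.000j S between n6,n3
  Y(L1) = 0.000-0.1906j S between n2,n7
  Y(R2) = 0.3021+0.000j S between n4,n7
  Y(L2) = 0.000-0.05316j S between n2,n3
  Y(R3) = 0.04444+0.000j S between n3,n1
  Y(L3) = 0.000-0.04228j S between n6,n2
  Y(R4) = 0.1190+0.000j S between n0,n2
  Y(R5) = 0.0001435+0.000j S between n5,n1
  Y(R6) = 0.0001916+0.000j S between n2,n1
  Y(R7) = 0.02119+0.000j S between n0,n5
  Y(R8) = 0.0004425+0.000j S between n5,n0
  Y(C1) = 0.000+0.002849j S between n0,n1
  Y(R9) = 0.004255+0.000j S between n0,n5
  Y(R10) = 0.5208+0.000j S between n7,n4
  V1: constraint V(n3)−V(n5) = 37.9
  V2: constraint V(n6)−V(n4) = 10.1
Assemble and solve the 9×9 MNA system:
  V(n1)=12.35+9.750j  V(n2)=5.891-2.599j  V(n3)=11.88+10.59j  V(n4)=4.014-2.251j  V(n5)=-26.02+10.59j  V(n6)=14.11-2.251j  V(n7)=4.033-2.682j
  i(V1)=-0.6791+0.2743j  i(V2)=-0.01582+0.3542j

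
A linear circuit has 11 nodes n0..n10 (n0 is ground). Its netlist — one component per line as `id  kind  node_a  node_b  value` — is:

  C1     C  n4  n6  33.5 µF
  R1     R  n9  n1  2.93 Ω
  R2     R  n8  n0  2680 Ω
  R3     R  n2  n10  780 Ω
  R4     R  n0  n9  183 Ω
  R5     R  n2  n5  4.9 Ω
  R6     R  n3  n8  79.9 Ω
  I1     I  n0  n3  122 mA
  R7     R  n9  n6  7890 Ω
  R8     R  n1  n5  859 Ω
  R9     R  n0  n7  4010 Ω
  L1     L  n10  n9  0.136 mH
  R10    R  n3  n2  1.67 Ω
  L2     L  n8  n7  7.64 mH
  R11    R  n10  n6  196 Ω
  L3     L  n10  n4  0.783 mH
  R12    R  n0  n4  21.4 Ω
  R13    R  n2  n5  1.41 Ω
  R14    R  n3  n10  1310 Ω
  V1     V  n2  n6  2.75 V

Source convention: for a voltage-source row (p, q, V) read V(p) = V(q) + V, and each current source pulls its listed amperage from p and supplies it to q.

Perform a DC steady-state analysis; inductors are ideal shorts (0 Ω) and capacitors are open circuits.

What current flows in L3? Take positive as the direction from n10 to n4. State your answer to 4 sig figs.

Apply KCL at each of the 10 non-ground nodes and solve the resulting linear system.
Node n1: branches {R1, R8} → V_1 = 2.192
Node n2: branches {R3, R5, R10, R13, V1} → V_2 = 17.09
Node n3: branches {R6, I1, R10, R14} → V_3 = 17.25
Node n4: branches {C1, L3, R12} → V_4 = 2.141
Node n5: branches {R5, R8, R13} → V_5 = 17.07
Node n6: branches {C1, R7, R11, V1} → V_6 = 14.34
Node n7: branches {R9, L2} → V_7 = 16.44
Node n8: branches {R2, R6, L2} → V_8 = 16.44
Node n9: branches {R1, R4, R7, L1} → V_9 = 2.141
Node n10: branches {R3, L1, R11, L3, R14} → V_10 = 2.141
Source currents: i(L1)=-0.007159, i(L2)=0.004099, i(L3)=0.1001, i(V1)=0.06376

0.1001 A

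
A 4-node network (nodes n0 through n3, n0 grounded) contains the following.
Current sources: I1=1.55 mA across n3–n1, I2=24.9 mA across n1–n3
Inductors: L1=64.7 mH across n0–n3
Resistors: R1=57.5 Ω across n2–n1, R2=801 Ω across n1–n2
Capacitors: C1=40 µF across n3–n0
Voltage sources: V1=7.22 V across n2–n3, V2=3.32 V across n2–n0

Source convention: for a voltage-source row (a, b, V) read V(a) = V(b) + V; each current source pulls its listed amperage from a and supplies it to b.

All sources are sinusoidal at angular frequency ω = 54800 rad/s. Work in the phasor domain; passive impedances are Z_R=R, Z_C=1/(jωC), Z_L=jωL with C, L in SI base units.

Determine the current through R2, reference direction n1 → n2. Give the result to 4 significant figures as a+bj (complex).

MNA unknowns: 3 node voltages V₁..V_3 plus 2 source currents (V1, V2)
I1: z[3]−=0.00155, z[1]+=0.00155
L1: Y=0.000-0.0002820j on G[0,3]
I2: z[1]−=0.0249, z[3]+=0.0249
R1: Y=0.01739+0.000j on G[2,1]
R2: Y=0.001248+0.000j on G[1,2]
C1: Y=0.000+2.192j on G[3,0]
V1: row V2−V3=7.22, i_V1 at 2,3
V2: row V2−V0=3.32, i_V2 at 2,0
solve → V1=2.067+0.000j, V2=3.320+0.000j, V3=-3.900+0.000j
aux → i_V1=-0.02335-8.548j, i_V2=0.000+8.548j

-0.001564+0.000j A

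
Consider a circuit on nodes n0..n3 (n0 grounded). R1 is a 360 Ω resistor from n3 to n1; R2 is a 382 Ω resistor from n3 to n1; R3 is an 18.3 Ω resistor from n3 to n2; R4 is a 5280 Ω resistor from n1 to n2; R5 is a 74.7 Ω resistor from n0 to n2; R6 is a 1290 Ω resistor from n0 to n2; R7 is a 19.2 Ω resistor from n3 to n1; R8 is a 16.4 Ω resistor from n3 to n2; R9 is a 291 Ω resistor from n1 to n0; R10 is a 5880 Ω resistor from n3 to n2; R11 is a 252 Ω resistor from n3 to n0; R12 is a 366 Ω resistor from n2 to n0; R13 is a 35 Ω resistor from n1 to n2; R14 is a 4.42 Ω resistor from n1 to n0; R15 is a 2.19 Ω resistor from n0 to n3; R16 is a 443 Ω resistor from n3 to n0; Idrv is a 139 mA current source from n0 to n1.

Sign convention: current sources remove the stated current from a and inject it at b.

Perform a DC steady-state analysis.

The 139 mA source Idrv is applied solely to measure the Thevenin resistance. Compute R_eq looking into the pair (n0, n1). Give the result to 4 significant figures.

R_eq = 3.336 Ω

MNA unknowns: 3 node voltages V₁..V_3
R1: Y=0.002778 on G[3,1]
R2: Y=0.002618 on G[3,1]
R3: Y=0.05464 on G[3,2]
R4: Y=0.0001894 on G[1,2]
R5: Y=0.01339 on G[0,2]
R6: Y=0.0007752 on G[0,2]
R7: Y=0.05208 on G[3,1]
R8: Y=0.06098 on G[3,2]
R9: Y=0.003436 on G[1,0]
R10: Y=0.0001701 on G[3,2]
R11: Y=0.003968 on G[3,0]
R12: Y=0.002732 on G[2,0]
R13: Y=0.02857 on G[1,2]
R14: Y=0.2262 on G[1,0]
R15: Y=0.4566 on G[0,3]
R16: Y=0.002257 on G[3,0]
Idrv: z[0]−=0.139, z[1]+=0.139
solve → V1=0.4637, V2=0.1296, V3=0.06548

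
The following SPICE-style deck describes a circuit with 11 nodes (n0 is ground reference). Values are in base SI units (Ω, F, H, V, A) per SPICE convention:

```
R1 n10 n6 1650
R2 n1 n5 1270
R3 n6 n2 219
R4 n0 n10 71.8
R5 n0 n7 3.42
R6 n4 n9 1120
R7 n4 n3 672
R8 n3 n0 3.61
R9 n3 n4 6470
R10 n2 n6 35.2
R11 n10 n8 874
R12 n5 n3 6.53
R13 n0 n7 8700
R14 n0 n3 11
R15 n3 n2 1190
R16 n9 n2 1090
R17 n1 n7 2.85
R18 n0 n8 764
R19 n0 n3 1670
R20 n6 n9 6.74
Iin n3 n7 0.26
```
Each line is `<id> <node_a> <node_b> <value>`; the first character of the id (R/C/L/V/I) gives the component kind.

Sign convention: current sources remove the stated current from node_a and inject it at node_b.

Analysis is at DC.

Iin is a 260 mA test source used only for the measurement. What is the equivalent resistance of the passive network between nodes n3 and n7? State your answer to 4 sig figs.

R_eq = 6.100 Ω

Element admittances at DC:
  Y(R1) = 0.0006061 S between n10,n6
  Y(R2) = 0.0007874 S between n1,n5
  Y(R3) = 0.004566 S between n6,n2
  Y(R4) = 0.01393 S between n0,n10
  Y(R5) = 0.2924 S between n0,n7
  Y(R6) = 0.0008929 S between n4,n9
  Y(R7) = 0.001488 S between n4,n3
  Y(R8) = 0.2770 S between n3,n0
  Y(R9) = 0.0001546 S between n3,n4
  Y(R10) = 0.02841 S between n2,n6
  Y(R11) = 0.001144 S between n10,n8
  Y(R12) = 0.1531 S between n5,n3
  Y(R13) = 0.0001149 S between n0,n7
  Y(R14) = 0.09091 S between n0,n3
  Y(R15) = 0.0008403 S between n3,n2
  Y(R16) = 0.0009174 S between n9,n2
  Y(R17) = 0.3509 S between n1,n7
  Y(R18) = 0.001309 S between n0,n8
  Y(R19) = 0.0005988 S between n0,n3
  Y(R20) = 0.1484 S between n6,n9
  Iin: injects 0.26 A into n7 (from n3)
Assemble and solve the 10×10 MNA system:
  V(n1)=0.8811  V(n2)=-0.5001  V(n3)=-0.7014  V(n4)=-0.6290  V(n5)=-0.6933  V(n6)=-0.4951  V(n7)=0.8846  V(n8)=-0.009241  V(n9)=-0.4959  V(n10)=-0.01981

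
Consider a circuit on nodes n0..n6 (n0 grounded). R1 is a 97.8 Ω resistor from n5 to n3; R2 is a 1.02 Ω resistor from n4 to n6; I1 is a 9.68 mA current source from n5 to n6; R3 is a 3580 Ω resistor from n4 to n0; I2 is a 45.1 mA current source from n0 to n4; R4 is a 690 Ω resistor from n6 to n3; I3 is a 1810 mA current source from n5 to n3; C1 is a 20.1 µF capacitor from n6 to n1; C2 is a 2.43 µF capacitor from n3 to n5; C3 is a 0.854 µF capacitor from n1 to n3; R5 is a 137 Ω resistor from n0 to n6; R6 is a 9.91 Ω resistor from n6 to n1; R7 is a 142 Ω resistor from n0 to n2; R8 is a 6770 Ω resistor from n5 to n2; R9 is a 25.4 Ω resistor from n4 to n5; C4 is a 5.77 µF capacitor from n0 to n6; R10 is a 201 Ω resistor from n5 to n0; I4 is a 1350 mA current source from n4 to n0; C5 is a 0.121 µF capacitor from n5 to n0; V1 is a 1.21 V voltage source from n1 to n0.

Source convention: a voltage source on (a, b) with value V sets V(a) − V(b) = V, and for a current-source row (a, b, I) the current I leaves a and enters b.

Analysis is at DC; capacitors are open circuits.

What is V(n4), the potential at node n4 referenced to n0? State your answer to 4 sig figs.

Element admittances at DC:
  Y(R1) = 0.01022 S between n5,n3
  Y(R2) = 0.9804 S between n4,n6
  I1: injects 0.00968 A into n6 (from n5)
  Y(R3) = 0.0002793 S between n4,n0
  I2: injects 0.0451 A into n4 (from n0)
  Y(R4) = 0.001449 S between n6,n3
  I3: injects 1.81 A into n3 (from n5)
  Y(C1) = 0.000 S between n6,n1
  Y(C2) = 0.000 S between n3,n5
  Y(C3) = 0.000 S between n1,n3
  Y(R5) = 0.007299 S between n0,n6
  Y(R6) = 0.1009 S between n6,n1
  Y(R7) = 0.007042 S between n0,n2
  Y(R8) = 0.0001477 S between n5,n2
  Y(R9) = 0.03937 S between n4,n5
  Y(C4) = 0.000 S between n0,n6
  Y(R10) = 0.004975 S between n5,n0
  I4: injects 1.35 A into n0 (from n4)
  Y(C5) = 0.000 S between n5,n0
  V1: constraint V(n1)−V(n0) = 1.21
Assemble and solve the 7×7 MNA system:
  V(n1)=1.210  V(n2)=-0.3169  V(n3)=140.3  V(n4)=-11.65  V(n5)=-15.43  V(n6)=-10.17
  i(V1)=-1.148

-11.65 V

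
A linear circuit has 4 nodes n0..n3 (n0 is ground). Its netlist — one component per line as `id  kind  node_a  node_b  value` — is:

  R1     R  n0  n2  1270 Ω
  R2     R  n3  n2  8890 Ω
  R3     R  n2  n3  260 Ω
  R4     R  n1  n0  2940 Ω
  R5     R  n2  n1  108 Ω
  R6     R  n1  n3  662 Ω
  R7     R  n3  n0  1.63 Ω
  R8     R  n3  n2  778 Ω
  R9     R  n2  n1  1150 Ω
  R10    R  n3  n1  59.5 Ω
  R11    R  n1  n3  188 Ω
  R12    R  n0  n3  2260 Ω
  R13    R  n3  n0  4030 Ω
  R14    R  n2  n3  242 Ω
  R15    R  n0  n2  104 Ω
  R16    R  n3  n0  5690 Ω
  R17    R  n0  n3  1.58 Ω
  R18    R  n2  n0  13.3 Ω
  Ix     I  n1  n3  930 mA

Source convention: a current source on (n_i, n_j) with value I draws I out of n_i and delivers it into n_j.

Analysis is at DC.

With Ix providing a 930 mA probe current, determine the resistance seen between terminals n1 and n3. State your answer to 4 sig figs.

R_eq = 30.24 Ω

Element admittances at DC:
  Y(R1) = 0.0007874 S between n0,n2
  Y(R2) = 0.0001125 S between n3,n2
  Y(R3) = 0.003846 S between n2,n3
  Y(R4) = 0.0003401 S between n1,n0
  Y(R5) = 0.009259 S between n2,n1
  Y(R6) = 0.001511 S between n1,n3
  Y(R7) = 0.6135 S between n3,n0
  Y(R8) = 0.001285 S between n3,n2
  Y(R9) = 0.0008696 S between n2,n1
  Y(R10) = 0.01681 S between n3,n1
  Y(R11) = 0.005319 S between n1,n3
  Y(R12) = 0.0004425 S between n0,n3
  Y(R13) = 0.0002481 S between n3,n0
  Y(R14) = 0.004132 S between n2,n3
  Y(R15) = 0.009615 S between n0,n2
  Y(R16) = 0.0001757 S between n3,n0
  Y(R17) = 0.6329 S between n0,n3
  Y(R18) = 0.07519 S between n2,n0
  Ix: injects 0.93 A into n3 (from n1)
Assemble and solve the 3×3 MNA system:
  V(n1)=-27.93  V(n2)=-2.675  V(n3)=0.1912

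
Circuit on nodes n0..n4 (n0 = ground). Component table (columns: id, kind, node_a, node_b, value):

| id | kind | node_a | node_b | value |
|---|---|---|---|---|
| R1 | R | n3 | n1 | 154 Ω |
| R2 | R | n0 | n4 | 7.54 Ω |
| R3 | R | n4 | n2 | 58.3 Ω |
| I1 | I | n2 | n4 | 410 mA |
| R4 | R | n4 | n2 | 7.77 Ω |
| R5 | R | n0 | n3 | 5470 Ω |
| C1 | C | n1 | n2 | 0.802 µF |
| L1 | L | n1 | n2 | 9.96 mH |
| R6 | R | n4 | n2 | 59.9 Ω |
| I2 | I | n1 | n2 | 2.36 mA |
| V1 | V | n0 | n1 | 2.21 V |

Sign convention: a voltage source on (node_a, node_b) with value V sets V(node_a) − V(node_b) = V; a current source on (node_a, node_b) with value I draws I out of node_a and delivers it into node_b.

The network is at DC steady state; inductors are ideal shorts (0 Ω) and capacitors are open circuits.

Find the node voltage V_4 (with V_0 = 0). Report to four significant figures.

0.1720 V

Element admittances at DC:
  Y(R1) = 0.006494 S between n3,n1
  Y(R2) = 0.1326 S between n0,n4
  Y(R3) = 0.01715 S between n4,n2
  I1: injects 0.41 A into n4 (from n2)
  Y(R4) = 0.1287 S between n4,n2
  Y(R5) = 0.0001828 S between n0,n3
  Y(C1) = 0.000 S between n1,n2
  L1: short n1↔n2 (DC inductor)
  Y(R6) = 0.01669 S between n4,n2
  I2: injects 0.00236 A into n2 (from n1)
  V1: constraint V(n0)−V(n1) = 2.21
Assemble and solve the 6×6 MNA system:
  V(n1)=-2.210  V(n2)=-2.210  V(n3)=-2.149  V(n4)=0.1720
  i(L1)=0.02045  i(V1)=0.02242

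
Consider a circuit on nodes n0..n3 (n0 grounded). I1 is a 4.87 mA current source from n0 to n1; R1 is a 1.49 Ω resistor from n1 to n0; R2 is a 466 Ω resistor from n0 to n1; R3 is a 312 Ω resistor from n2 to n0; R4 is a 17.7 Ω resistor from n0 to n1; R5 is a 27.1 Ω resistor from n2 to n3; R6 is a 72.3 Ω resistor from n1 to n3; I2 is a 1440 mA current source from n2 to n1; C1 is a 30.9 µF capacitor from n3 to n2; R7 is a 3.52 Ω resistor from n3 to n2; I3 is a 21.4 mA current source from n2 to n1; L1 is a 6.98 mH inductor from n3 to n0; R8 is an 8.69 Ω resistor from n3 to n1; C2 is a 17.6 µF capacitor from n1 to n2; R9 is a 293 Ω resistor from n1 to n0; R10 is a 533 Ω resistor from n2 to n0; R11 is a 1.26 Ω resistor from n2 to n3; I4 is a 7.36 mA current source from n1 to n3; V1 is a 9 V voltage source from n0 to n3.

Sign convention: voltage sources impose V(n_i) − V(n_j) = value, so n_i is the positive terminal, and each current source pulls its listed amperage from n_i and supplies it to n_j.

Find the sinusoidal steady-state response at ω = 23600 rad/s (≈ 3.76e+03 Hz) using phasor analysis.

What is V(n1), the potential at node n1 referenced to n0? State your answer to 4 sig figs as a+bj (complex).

-1.730-2.898j V

Apply KCL at each of the 3 non-ground nodes and solve the resulting linear system.
Node n1: branches {I1, R1, R2, R4, R6, I2, I3, R8, C2, R9, I4} → V_1 = -1.730-2.898j
Node n2: branches {R3, R5, I2, C1, R7, I3, C2, R10, R11} → V_2 = -7.745+1.413j
Node n3: branches {R5, R6, C1, R7, L1, R8, R11, I4, V1} → V_3 = -9.000+0.000j
Source currents: i(V1)=-1.313-2.063j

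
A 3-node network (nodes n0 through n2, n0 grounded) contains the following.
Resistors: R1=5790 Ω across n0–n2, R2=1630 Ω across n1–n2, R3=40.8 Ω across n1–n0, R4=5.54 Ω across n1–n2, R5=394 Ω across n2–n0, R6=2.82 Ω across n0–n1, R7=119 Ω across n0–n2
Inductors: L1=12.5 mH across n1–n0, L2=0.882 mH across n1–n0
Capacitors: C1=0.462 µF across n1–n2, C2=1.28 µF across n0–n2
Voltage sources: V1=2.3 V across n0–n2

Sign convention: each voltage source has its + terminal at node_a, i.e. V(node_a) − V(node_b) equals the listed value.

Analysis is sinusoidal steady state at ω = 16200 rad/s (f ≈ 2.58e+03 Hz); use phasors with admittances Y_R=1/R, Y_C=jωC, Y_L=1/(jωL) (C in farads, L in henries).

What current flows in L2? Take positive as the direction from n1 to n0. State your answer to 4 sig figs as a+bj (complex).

Apply KCL at each of the 2 non-ground nodes and solve the resulting linear system.
Node n1: branches {R2, R3, R4, L1, C1, R6, L2} → V_1 = -0.7293-0.1185j
Node n2: branches {R1, R2, R4, C1, R5, C2, R7, V1} → V_2 = -2.300+0.000j
Source currents: i(V1)=-0.3109-0.03798j

-0.008295+0.05104j A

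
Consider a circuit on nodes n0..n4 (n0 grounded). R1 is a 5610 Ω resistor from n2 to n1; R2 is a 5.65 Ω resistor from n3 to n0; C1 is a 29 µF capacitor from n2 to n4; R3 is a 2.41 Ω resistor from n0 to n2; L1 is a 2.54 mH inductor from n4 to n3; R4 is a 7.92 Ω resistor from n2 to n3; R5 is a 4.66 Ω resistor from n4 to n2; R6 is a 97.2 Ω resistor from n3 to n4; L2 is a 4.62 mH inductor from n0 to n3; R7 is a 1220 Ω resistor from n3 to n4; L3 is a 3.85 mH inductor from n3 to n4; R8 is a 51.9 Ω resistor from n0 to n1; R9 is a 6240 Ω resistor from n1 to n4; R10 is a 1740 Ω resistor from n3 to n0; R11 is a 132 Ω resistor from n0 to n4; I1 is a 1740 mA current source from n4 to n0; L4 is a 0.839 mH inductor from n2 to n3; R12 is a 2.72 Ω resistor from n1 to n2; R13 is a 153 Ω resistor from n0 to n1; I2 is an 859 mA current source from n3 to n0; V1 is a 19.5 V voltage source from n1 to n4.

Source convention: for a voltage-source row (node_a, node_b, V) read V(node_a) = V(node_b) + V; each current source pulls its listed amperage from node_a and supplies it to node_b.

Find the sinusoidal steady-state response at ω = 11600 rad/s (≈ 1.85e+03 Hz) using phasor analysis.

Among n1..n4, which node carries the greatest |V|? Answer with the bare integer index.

4

Element admittances at ω=11600 rad/s:
  Y(R1) = 0.0001783+0.000j S between n2,n1
  Y(R2) = 0.1770+0.000j S between n3,n0
  Y(C1) = 0.000+0.3364j S between n2,n4
  Y(R3) = 0.4149+0.000j S between n0,n2
  Y(L1) = 0.000-0.03394j S between n4,n3
  Y(R4) = 0.1263+0.000j S between n2,n3
  Y(R5) = 0.2146+0.000j S between n4,n2
  Y(R6) = 0.01029+0.000j S between n3,n4
  Y(L2) = 0.000-0.01866j S between n0,n3
  Y(R7) = 0.0008197+0.000j S between n3,n4
  Y(L3) = 0.000-0.02239j S between n3,n4
  Y(R8) = 0.01927+0.000j S between n0,n1
  Y(R9) = 0.0001603+0.000j S between n1,n4
  Y(R10) = 0.0005747+0.000j S between n3,n0
  Y(R11) = 0.007576+0.000j S between n0,n4
  I1: injects 1.74 A into n0 (from n4)
  Y(L4) = 0.000-0.1027j S between n2,n3
  Y(R12) = 0.3676+0.000j S between n1,n2
  Y(R13) = 0.006536+0.000j S between n0,n1
  I2: injects 0.859 A into n0 (from n3)
  V1: constraint V(n1)−V(n4) = 19.5
Assemble and solve the 5×5 MNA system:
  V(n1)=3.321+4.543j  V(n2)=-4.054-1.060j  V(n3)=-5.071+1.090j  V(n4)=-16.18+4.543j
  i(V1)=-2.801-2.178j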